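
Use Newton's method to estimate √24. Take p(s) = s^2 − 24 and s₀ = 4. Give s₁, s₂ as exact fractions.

s₁ = 5, s₂ = 49/10

p'(s) = 2s.
p(4) = −8, p'(4) = 8, so s₁ = 4 − (−8)/8 = 5.
p(5) = 1, p'(5) = 10, so s₂ = 5 − 1/10 = 49/10.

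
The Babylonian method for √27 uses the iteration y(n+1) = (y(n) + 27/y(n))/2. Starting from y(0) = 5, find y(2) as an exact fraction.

y(1) = (5 + 27/5)/2 = 26/5.
y(2) = (26/5 + 27/(26/5))/2 = 1351/260.

1351/260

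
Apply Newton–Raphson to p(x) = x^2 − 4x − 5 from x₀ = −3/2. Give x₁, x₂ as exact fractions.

x₁ = −29/28, x₂ = −4761/4760

p'(x) = 2x − 4.
p(−3/2) = 13/4, p'(−3/2) = −7, so x₁ = (−3/2) − (13/4)/(−7) = −29/28.
p(−29/28) = 169/784, p'(−29/28) = −85/14, so x₂ = (−29/28) − (169/784)/(−85/14) = −4761/4760.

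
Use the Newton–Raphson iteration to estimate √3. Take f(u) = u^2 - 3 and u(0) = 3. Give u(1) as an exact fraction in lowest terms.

2

f'(u) = 2u.
f(3) = 6, f'(3) = 6, so u(1) = 3 - 6/6 = 2.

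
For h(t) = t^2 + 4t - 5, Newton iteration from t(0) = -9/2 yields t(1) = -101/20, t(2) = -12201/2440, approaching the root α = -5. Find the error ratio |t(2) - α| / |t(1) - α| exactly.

1/122

t(1) - α = -101/20 - (-5) = -101/20 + 5 = -1/20, so |t(1) - α| = 1/20.
t(2) - α = -12201/2440 - (-5) = -12201/2440 + 5 = -1/2440, so |t(2) - α| = 1/2440.
Ratio = (1/2440) / (1/20) = 1/122.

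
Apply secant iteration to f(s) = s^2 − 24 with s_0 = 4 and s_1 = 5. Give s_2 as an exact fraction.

44/9

f(4) = −8, f(5) = 1. s_2 = 5 − 1·(5 − 4)/(1 − (−8)) = 44/9.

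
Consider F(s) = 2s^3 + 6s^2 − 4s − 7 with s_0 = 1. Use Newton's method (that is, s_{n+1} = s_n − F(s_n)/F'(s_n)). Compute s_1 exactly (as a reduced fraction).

F'(s) = 6s^2 + 12s − 4.
F(1) = −3, F'(1) = 14, so s_1 = 1 − (−3)/14 = 17/14.

17/14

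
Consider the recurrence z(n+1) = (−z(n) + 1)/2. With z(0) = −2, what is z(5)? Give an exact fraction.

13/32

z(1) = (−(−2) + 1)/2 = 3/2.
z(2) = (−(3/2) + 1)/2 = −1/4.
z(3) = (−(−1/4) + 1)/2 = 5/8.
z(4) = (−(5/8) + 1)/2 = 3/16.
z(5) = (−(3/16) + 1)/2 = 13/32.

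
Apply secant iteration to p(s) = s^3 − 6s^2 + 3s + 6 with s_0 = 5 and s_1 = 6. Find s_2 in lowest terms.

36/7

p(5) = −4, p(6) = 24. s_2 = 6 − 24·(6 − 5)/(24 − (−4)) = 36/7.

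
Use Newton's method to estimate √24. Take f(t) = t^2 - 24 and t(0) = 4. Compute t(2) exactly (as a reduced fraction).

f'(t) = 2t.
f(4) = -8, f'(4) = 8, so t(1) = 4 - (-8)/8 = 5.
f(5) = 1, f'(5) = 10, so t(2) = 5 - 1/10 = 49/10.

49/10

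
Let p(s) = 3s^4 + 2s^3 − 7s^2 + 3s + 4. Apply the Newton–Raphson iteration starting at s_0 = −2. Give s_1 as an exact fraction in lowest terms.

p'(s) = 12s^3 + 6s^2 − 14s + 3.
p(−2) = 2, p'(−2) = −41, so s_1 = (−2) − 2/(−41) = −80/41.

−80/41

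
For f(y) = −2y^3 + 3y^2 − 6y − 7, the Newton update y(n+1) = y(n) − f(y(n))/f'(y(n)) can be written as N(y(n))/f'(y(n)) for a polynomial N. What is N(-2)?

f'(y) = −6y^2 + 6y − 6.
N(y) = y·f'(y) − f(y) = y·(−6y^2 + 6y − 6) − (−2y^3 + 3y^2 − 6y − 7) = −4y^3 + 3y^2 + 7.
N(-2) = 51.

51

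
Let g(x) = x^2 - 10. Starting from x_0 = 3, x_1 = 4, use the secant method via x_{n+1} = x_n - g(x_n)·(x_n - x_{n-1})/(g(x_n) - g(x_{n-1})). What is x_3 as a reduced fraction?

g(3) = -1, g(4) = 6. x_2 = 4 - 6·(4 - 3)/(6 - (-1)) = 22/7.
g(4) = 6, g(22/7) = -6/49. x_3 = (22/7) - (-6/49)·((22/7) - 4)/((-6/49) - 6) = 79/25.

79/25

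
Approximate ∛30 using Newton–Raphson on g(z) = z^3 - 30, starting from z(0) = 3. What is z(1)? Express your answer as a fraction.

28/9

g'(z) = 3z^2.
g(3) = -3, g'(3) = 27, so z(1) = 3 - (-3)/27 = 28/9.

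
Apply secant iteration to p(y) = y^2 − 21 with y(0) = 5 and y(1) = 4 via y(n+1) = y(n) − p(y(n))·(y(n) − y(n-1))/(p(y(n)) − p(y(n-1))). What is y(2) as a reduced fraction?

p(5) = 4, p(4) = −5. y(2) = 4 − (−5)·(4 − 5)/((−5) − 4) = 41/9.

41/9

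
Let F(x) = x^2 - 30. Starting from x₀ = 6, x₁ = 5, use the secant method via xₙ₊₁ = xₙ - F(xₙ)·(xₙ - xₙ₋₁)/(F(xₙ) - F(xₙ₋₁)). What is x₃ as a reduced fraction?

F(6) = 6, F(5) = -5. x₂ = 5 - (-5)·(5 - 6)/((-5) - 6) = 60/11.
F(5) = -5, F(60/11) = -30/121. x₃ = (60/11) - (-30/121)·((60/11) - 5)/((-30/121) - (-5)) = 126/23.

126/23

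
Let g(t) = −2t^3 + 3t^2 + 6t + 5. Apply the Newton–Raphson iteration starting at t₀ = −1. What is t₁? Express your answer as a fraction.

−1/3

g'(t) = −6t^2 + 6t + 6.
g(−1) = 4, g'(−1) = −6, so t₁ = (−1) − 4/(−6) = −1/3.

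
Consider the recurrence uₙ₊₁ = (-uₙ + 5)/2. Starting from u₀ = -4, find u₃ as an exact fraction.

19/8

u₁ = (-(-4) + 5)/2 = 9/2.
u₂ = (-(9/2) + 5)/2 = 1/4.
u₃ = (-(1/4) + 5)/2 = 19/8.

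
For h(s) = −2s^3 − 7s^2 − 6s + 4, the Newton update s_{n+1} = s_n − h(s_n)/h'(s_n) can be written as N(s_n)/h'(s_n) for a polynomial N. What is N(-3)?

41

h'(s) = −6s^2 − 14s − 6.
N(s) = s·h'(s) − h(s) = s·(−6s^2 − 14s − 6) − (−2s^3 − 7s^2 − 6s + 4) = −4s^3 − 7s^2 − 4.
N(-3) = 41.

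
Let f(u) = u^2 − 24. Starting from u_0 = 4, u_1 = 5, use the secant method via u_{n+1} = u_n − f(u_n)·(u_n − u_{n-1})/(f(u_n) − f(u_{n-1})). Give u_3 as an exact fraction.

436/89

f(4) = −8, f(5) = 1. u_2 = 5 − 1·(5 − 4)/(1 − (−8)) = 44/9.
f(5) = 1, f(44/9) = −8/81. u_3 = (44/9) − (−8/81)·((44/9) − 5)/((−8/81) − 1) = 436/89.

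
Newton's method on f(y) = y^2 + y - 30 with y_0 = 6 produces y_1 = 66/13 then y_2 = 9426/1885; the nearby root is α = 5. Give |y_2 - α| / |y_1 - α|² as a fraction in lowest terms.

13/145

y_1 - α = 66/13 - 5 = 1/13, so |y_1 - α| = 1/13.
y_2 - α = 9426/1885 - 5 = 1/1885, so |y_2 - α| = 1/1885.
|y_1 - α|² = 1/169.
Ratio = (1/1885) / (1/169) = 13/145.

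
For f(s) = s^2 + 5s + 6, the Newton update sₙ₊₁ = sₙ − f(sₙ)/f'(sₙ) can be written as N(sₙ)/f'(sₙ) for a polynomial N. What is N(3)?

3

f'(s) = 2s + 5.
N(s) = s·f'(s) − f(s) = s·(2s + 5) − (s^2 + 5s + 6) = s^2 − 6.
N(3) = 3.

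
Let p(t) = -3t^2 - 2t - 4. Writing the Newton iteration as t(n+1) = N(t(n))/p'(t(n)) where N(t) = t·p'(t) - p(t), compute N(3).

p'(t) = -6t - 2.
N(t) = t·p'(t) - p(t) = t·(-6t - 2) - (-3t^2 - 2t - 4) = -3t^2 + 4.
N(3) = -23.

-23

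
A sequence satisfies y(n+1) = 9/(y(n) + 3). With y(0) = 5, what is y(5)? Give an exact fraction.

y(1) = 9/(5 + 3) = 9/8.
y(2) = 9/(9/8 + 3) = 24/11.
y(3) = 9/(24/11 + 3) = 33/19.
y(4) = 9/(33/19 + 3) = 19/10.
y(5) = 9/(19/10 + 3) = 90/49.

90/49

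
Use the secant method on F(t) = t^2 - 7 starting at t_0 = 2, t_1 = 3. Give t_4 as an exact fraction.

F(2) = -3, F(3) = 2. t_2 = 3 - 2·(3 - 2)/(2 - (-3)) = 13/5.
F(3) = 2, F(13/5) = -6/25. t_3 = (13/5) - (-6/25)·((13/5) - 3)/((-6/25) - 2) = 37/14.
F(13/5) = -6/25, F(37/14) = -3/196. t_4 = (37/14) - (-3/196)·((37/14) - (13/5))/((-3/196) - (-6/25)) = 971/367.

971/367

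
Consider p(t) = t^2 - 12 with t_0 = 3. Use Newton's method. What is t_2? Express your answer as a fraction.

p'(t) = 2t.
p(3) = -3, p'(3) = 6, so t_1 = 3 - (-3)/6 = 7/2.
p(7/2) = 1/4, p'(7/2) = 7, so t_2 = (7/2) - (1/4)/7 = 97/28.

97/28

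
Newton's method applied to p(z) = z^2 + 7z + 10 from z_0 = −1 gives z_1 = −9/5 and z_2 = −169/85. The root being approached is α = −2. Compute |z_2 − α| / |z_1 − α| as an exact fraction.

1/17

z_1 − α = −9/5 − (−2) = −9/5 + 2 = 1/5, so |z_1 − α| = 1/5.
z_2 − α = −169/85 − (−2) = −169/85 + 2 = 1/85, so |z_2 − α| = 1/85.
Ratio = (1/85) / (1/5) = 1/17.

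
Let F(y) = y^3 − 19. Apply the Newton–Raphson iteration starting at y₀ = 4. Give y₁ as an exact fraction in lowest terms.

49/16

F'(y) = 3y^2.
F(4) = 45, F'(4) = 48, so y₁ = 4 − 45/48 = 49/16.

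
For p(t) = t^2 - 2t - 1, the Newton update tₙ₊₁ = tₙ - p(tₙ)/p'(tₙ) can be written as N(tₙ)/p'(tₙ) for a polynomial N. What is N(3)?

p'(t) = 2t - 2.
N(t) = t·p'(t) - p(t) = t·(2t - 2) - (t^2 - 2t - 1) = t^2 + 1.
N(3) = 10.

10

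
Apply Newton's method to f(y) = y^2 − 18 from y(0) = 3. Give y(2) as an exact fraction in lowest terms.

17/4

f'(y) = 2y.
f(3) = −9, f'(3) = 6, so y(1) = 3 − (−9)/6 = 9/2.
f(9/2) = 9/4, f'(9/2) = 9, so y(2) = (9/2) − (9/4)/9 = 17/4.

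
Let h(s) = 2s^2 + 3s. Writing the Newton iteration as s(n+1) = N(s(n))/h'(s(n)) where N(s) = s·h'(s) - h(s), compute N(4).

h'(s) = 4s + 3.
N(s) = s·h'(s) - h(s) = s·(4s + 3) - (2s^2 + 3s) = 2s^2.
N(4) = 32.

32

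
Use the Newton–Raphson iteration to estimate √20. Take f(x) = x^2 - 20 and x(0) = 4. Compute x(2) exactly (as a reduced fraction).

f'(x) = 2x.
f(4) = -4, f'(4) = 8, so x(1) = 4 - (-4)/8 = 9/2.
f(9/2) = 1/4, f'(9/2) = 9, so x(2) = (9/2) - (1/4)/9 = 161/36.

161/36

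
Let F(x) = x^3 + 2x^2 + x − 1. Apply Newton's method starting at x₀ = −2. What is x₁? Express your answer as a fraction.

−7/5

F'(x) = 3x^2 + 4x + 1.
F(−2) = −3, F'(−2) = 5, so x₁ = (−2) − (−3)/5 = −7/5.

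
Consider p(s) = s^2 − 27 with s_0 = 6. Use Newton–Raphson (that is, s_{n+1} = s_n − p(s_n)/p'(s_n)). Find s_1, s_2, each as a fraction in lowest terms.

s_1 = 21/4, s_2 = 291/56

p'(s) = 2s.
p(6) = 9, p'(6) = 12, so s_1 = 6 − 9/12 = 21/4.
p(21/4) = 9/16, p'(21/4) = 21/2, so s_2 = (21/4) − (9/16)/(21/2) = 291/56.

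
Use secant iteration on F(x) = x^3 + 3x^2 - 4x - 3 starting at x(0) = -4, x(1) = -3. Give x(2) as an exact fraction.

-15/4

F(-4) = -3, F(-3) = 9. x(2) = (-3) - 9·((-3) - (-4))/(9 - (-3)) = -15/4.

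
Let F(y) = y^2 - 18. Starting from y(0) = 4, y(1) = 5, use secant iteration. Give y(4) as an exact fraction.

F(4) = -2, F(5) = 7. y(2) = 5 - 7·(5 - 4)/(7 - (-2)) = 38/9.
F(5) = 7, F(38/9) = -14/81. y(3) = (38/9) - (-14/81)·((38/9) - 5)/((-14/81) - 7) = 352/83.
F(38/9) = -14/81, F(352/83) = -98/6889. y(4) = (352/83) - (-98/6889)·((352/83) - (38/9))/((-98/6889) - (-14/81)) = 13411/3161.

13411/3161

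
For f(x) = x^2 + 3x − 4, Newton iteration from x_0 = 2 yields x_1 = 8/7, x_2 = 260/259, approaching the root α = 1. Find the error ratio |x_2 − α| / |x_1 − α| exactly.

1/37

x_1 − α = 8/7 − 1 = 1/7, so |x_1 − α| = 1/7.
x_2 − α = 260/259 − 1 = 1/259, so |x_2 − α| = 1/259.
Ratio = (1/259) / (1/7) = 1/37.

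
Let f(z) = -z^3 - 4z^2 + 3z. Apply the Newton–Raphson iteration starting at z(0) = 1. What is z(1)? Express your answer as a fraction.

3/4

f'(z) = -3z^2 - 8z + 3.
f(1) = -2, f'(1) = -8, so z(1) = 1 - (-2)/(-8) = 3/4.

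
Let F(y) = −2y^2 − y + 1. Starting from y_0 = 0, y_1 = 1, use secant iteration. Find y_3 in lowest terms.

5/11

F(0) = 1, F(1) = −2. y_2 = 1 − (−2)·(1 − 0)/((−2) − 1) = 1/3.
F(1) = −2, F(1/3) = 4/9. y_3 = (1/3) − (4/9)·((1/3) − 1)/((4/9) − (−2)) = 5/11.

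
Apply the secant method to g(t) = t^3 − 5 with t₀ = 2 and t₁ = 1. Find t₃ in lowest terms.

g(2) = 3, g(1) = −4. t₂ = 1 − (−4)·(1 − 2)/((−4) − 3) = 11/7.
g(1) = −4, g(11/7) = −384/343. t₃ = (11/7) − (−384/343)·((11/7) − 1)/((−384/343) − (−4)) = 443/247.

443/247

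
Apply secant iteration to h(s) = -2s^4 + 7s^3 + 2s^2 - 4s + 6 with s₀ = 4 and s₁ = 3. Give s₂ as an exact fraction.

94/27

h(4) = -42, h(3) = 39. s₂ = 3 - 39·(3 - 4)/(39 - (-42)) = 94/27.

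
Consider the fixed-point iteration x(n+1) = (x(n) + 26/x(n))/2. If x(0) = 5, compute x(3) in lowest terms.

54100801/10610040

x(1) = (5 + 26/5)/2 = 51/10.
x(2) = (51/10 + 26/(51/10))/2 = 5201/1020.
x(3) = (5201/1020 + 26/(5201/1020))/2 = 54100801/10610040.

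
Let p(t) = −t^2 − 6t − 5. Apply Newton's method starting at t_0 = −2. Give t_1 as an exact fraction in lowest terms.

−1/2

p'(t) = −2t − 6.
p(−2) = 3, p'(−2) = −2, so t_1 = (−2) − 3/(−2) = −1/2.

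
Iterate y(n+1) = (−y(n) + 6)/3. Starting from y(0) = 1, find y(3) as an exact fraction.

41/27

y(1) = (−1 + 6)/3 = 5/3.
y(2) = (−(5/3) + 6)/3 = 13/9.
y(3) = (−(13/9) + 6)/3 = 41/27.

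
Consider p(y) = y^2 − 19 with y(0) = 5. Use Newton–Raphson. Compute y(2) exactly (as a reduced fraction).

p'(y) = 2y.
p(5) = 6, p'(5) = 10, so y(1) = 5 − 6/10 = 22/5.
p(22/5) = 9/25, p'(22/5) = 44/5, so y(2) = (22/5) − (9/25)/(44/5) = 959/220.

959/220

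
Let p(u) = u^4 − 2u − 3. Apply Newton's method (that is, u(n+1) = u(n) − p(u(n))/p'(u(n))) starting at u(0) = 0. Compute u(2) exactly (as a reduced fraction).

−291/248

p'(u) = 4u^3 − 2.
p(0) = −3, p'(0) = −2, so u(1) = 0 − (−3)/(−2) = −3/2.
p(−3/2) = 81/16, p'(−3/2) = −31/2, so u(2) = (−3/2) − (81/16)/(−31/2) = −291/248.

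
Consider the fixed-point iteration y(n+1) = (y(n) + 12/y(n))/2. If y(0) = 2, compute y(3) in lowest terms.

97/28

y(1) = (2 + 12/2)/2 = 4.
y(2) = (4 + 12/4)/2 = 7/2.
y(3) = (7/2 + 12/(7/2))/2 = 97/28.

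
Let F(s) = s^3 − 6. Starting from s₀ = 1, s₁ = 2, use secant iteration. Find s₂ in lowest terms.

F(1) = −5, F(2) = 2. s₂ = 2 − 2·(2 − 1)/(2 − (−5)) = 12/7.

12/7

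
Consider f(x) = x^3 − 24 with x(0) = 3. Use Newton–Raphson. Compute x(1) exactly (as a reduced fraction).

f'(x) = 3x^2.
f(3) = 3, f'(3) = 27, so x(1) = 3 − 3/27 = 26/9.

26/9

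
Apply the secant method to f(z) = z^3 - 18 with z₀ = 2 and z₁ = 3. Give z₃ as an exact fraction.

2402/921

f(2) = -10, f(3) = 9. z₂ = 3 - 9·(3 - 2)/(9 - (-10)) = 48/19.
f(3) = 9, f(48/19) = -12870/6859. z₃ = (48/19) - (-12870/6859)·((48/19) - 3)/((-12870/6859) - 9) = 2402/921.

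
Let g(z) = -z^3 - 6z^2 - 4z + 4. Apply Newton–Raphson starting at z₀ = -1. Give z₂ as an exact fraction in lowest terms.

g'(z) = -3z^2 - 12z - 4.
g(-1) = 3, g'(-1) = 5, so z₁ = (-1) - 3/5 = -8/5.
g(-8/5) = -108/125, g'(-8/5) = 188/25, so z₂ = (-8/5) - (-108/125)/(188/25) = -349/235.

-349/235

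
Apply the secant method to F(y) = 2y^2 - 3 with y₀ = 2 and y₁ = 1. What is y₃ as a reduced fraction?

F(2) = 5, F(1) = -1. y₂ = 1 - (-1)·(1 - 2)/((-1) - 5) = 7/6.
F(1) = -1, F(7/6) = -5/18. y₃ = (7/6) - (-5/18)·((7/6) - 1)/((-5/18) - (-1)) = 16/13.

16/13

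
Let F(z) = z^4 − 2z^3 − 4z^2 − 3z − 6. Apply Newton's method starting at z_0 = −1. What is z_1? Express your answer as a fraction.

F'(z) = 4z^3 − 6z^2 − 8z − 3.
F(−1) = −4, F'(−1) = −5, so z_1 = (−1) − (−4)/(−5) = −9/5.

−9/5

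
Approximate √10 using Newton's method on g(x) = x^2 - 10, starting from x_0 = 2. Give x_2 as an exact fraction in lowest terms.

89/28

g'(x) = 2x.
g(2) = -6, g'(2) = 4, so x_1 = 2 - (-6)/4 = 7/2.
g(7/2) = 9/4, g'(7/2) = 7, so x_2 = (7/2) - (9/4)/7 = 89/28.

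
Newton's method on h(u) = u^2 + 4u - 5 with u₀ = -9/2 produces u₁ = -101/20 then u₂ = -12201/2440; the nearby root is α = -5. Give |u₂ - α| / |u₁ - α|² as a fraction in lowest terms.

u₁ - α = -101/20 - (-5) = -101/20 + 5 = -1/20, so |u₁ - α| = 1/20.
u₂ - α = -12201/2440 - (-5) = -12201/2440 + 5 = -1/2440, so |u₂ - α| = 1/2440.
|u₁ - α|² = 1/400.
Ratio = (1/2440) / (1/400) = 10/61.

10/61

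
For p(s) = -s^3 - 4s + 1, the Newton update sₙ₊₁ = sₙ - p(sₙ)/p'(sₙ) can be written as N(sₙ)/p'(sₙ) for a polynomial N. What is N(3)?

-55

p'(s) = -3s^2 - 4.
N(s) = s·p'(s) - p(s) = s·(-3s^2 - 4) - (-s^3 - 4s + 1) = -2s^3 - 1.
N(3) = -55.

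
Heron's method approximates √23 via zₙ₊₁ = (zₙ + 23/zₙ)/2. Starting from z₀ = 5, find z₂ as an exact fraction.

z₁ = (5 + 23/5)/2 = 24/5.
z₂ = (24/5 + 23/(24/5))/2 = 1151/240.

1151/240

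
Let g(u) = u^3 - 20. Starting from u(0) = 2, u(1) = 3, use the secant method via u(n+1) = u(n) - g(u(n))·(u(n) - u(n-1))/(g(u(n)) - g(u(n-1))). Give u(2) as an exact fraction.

g(2) = -12, g(3) = 7. u(2) = 3 - 7·(3 - 2)/(7 - (-12)) = 50/19.

50/19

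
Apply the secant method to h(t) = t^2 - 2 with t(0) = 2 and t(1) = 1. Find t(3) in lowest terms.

h(2) = 2, h(1) = -1. t(2) = 1 - (-1)·(1 - 2)/((-1) - 2) = 4/3.
h(1) = -1, h(4/3) = -2/9. t(3) = (4/3) - (-2/9)·((4/3) - 1)/((-2/9) - (-1)) = 10/7.

10/7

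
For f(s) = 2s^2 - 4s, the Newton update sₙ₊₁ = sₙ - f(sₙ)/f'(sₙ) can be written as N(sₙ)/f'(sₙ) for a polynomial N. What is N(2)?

8

f'(s) = 4s - 4.
N(s) = s·f'(s) - f(s) = s·(4s - 4) - (2s^2 - 4s) = 2s^2.
N(2) = 8.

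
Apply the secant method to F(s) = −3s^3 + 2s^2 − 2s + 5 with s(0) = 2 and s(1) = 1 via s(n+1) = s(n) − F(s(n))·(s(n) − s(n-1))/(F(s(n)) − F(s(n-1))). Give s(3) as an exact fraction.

2851/2273

F(2) = −15, F(1) = 2. s(2) = 1 − 2·(1 − 2)/(2 − (−15)) = 19/17.
F(1) = 2, F(19/17) = 5280/4913. s(3) = (19/17) − (5280/4913)·((19/17) − 1)/((5280/4913) − 2) = 2851/2273.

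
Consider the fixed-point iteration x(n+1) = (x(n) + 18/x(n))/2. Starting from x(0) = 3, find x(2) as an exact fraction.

17/4

x(1) = (3 + 18/3)/2 = 9/2.
x(2) = (9/2 + 18/(9/2))/2 = 17/4.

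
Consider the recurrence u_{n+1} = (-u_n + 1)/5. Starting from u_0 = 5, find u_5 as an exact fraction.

516/3125

u_1 = (-5 + 1)/5 = -4/5.
u_2 = (-(-4/5) + 1)/5 = 9/25.
u_3 = (-(9/25) + 1)/5 = 16/125.
u_4 = (-(16/125) + 1)/5 = 109/625.
u_5 = (-(109/625) + 1)/5 = 516/3125.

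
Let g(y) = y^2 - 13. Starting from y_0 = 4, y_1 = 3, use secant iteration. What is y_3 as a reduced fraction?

g(4) = 3, g(3) = -4. y_2 = 3 - (-4)·(3 - 4)/((-4) - 3) = 25/7.
g(3) = -4, g(25/7) = -12/49. y_3 = (25/7) - (-12/49)·((25/7) - 3)/((-12/49) - (-4)) = 83/23.

83/23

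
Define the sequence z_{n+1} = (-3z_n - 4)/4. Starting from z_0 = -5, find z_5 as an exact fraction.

z_1 = (-3·(-5) - 4)/4 = 11/4.
z_2 = (-3·(11/4) - 4)/4 = -49/16.
z_3 = (-3·(-49/16) - 4)/4 = 83/64.
z_4 = (-3·(83/64) - 4)/4 = -505/256.
z_5 = (-3·(-505/256) - 4)/4 = 491/1024.

491/1024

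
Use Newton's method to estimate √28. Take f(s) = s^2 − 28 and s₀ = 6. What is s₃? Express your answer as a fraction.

f'(s) = 2s.
f(6) = 8, f'(6) = 12, so s₁ = 6 − 8/12 = 16/3.
f(16/3) = 4/9, f'(16/3) = 32/3, so s₂ = (16/3) − (4/9)/(32/3) = 127/24.
f(127/24) = 1/576, f'(127/24) = 127/12, so s₃ = (127/24) − (1/576)/(127/12) = 32257/6096.

32257/6096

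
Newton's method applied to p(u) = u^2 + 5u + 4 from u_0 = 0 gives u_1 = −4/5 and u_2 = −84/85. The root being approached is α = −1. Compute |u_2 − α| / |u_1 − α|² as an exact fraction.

u_1 − α = −4/5 − (−1) = −4/5 + 1 = 1/5, so |u_1 − α| = 1/5.
u_2 − α = −84/85 − (−1) = −84/85 + 1 = 1/85, so |u_2 − α| = 1/85.
|u_1 − α|² = 1/25.
Ratio = (1/85) / (1/25) = 5/17.

5/17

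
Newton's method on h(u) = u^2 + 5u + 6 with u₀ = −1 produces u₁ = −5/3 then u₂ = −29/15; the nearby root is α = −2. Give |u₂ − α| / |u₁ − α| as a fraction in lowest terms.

1/5

u₁ − α = −5/3 − (−2) = −5/3 + 2 = 1/3, so |u₁ − α| = 1/3.
u₂ − α = −29/15 − (−2) = −29/15 + 2 = 1/15, so |u₂ − α| = 1/15.
Ratio = (1/15) / (1/3) = 1/5.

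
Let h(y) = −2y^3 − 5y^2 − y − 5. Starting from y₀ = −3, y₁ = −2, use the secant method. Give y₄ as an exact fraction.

h(−3) = 7, h(−2) = −7. y₂ = (−2) − (−7)·((−2) − (−3))/((−7) − 7) = −5/2.
h(−2) = −7, h(−5/2) = −5/2. y₃ = (−5/2) − (−5/2)·((−5/2) − (−2))/((−5/2) − (−7)) = −25/9.
h(−5/2) = −5/2, h(−25/9) = 1505/729. y₄ = (−25/9) − (1505/729)·((−25/9) − (−5/2))/((1505/729) − (−5/2)) = −3530/1331.

−3530/1331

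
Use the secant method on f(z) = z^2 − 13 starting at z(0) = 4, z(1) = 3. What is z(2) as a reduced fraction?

f(4) = 3, f(3) = −4. z(2) = 3 − (−4)·(3 − 4)/((−4) − 3) = 25/7.

25/7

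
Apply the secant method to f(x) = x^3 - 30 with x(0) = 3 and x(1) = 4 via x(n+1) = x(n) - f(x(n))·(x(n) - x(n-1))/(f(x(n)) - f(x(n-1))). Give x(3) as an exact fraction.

f(3) = -3, f(4) = 34. x(2) = 4 - 34·(4 - 3)/(34 - (-3)) = 114/37.
f(4) = 34, f(114/37) = -38046/50653. x(3) = (114/37) - (-38046/50653)·((114/37) - 4)/((-38046/50653) - 34) = 80271/25886.

80271/25886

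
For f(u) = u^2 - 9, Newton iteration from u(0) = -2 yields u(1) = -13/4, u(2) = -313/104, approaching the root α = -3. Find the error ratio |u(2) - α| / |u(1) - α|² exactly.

u(1) - α = -13/4 - (-3) = -13/4 + 3 = -1/4, so |u(1) - α| = 1/4.
u(2) - α = -313/104 - (-3) = -313/104 + 3 = -1/104, so |u(2) - α| = 1/104.
|u(1) - α|² = 1/16.
Ratio = (1/104) / (1/16) = 2/13.

2/13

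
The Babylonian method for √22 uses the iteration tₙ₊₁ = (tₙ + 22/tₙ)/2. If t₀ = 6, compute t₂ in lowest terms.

1633/348

t₁ = (6 + 22/6)/2 = 29/6.
t₂ = (29/6 + 22/(29/6))/2 = 1633/348.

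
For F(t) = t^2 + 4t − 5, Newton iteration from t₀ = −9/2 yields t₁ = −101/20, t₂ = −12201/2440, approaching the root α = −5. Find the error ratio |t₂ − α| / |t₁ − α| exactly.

t₁ − α = −101/20 − (−5) = −101/20 + 5 = −1/20, so |t₁ − α| = 1/20.
t₂ − α = −12201/2440 − (−5) = −12201/2440 + 5 = −1/2440, so |t₂ − α| = 1/2440.
Ratio = (1/2440) / (1/20) = 1/122.

1/122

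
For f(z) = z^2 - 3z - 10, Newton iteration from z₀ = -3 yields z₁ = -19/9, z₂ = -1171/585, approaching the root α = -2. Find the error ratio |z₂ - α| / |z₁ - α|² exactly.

z₁ - α = -19/9 - (-2) = -19/9 + 2 = -1/9, so |z₁ - α| = 1/9.
z₂ - α = -1171/585 - (-2) = -1171/585 + 2 = -1/585, so |z₂ - α| = 1/585.
|z₁ - α|² = 1/81.
Ratio = (1/585) / (1/81) = 9/65.

9/65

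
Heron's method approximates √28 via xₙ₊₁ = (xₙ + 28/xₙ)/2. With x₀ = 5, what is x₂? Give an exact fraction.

x₁ = (5 + 28/5)/2 = 53/10.
x₂ = (53/10 + 28/(53/10))/2 = 5609/1060.

5609/1060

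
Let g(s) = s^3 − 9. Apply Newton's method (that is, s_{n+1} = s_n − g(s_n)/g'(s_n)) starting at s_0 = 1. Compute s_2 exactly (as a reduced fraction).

g'(s) = 3s^2.
g(1) = −8, g'(1) = 3, so s_1 = 1 − (−8)/3 = 11/3.
g(11/3) = 1088/27, g'(11/3) = 121/3, so s_2 = (11/3) − (1088/27)/(121/3) = 2905/1089.

2905/1089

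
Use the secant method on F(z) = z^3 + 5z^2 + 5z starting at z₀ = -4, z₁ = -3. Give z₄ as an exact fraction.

-50785920/14119421

F(-4) = -4, F(-3) = 3. z₂ = (-3) - 3·((-3) - (-4))/(3 - (-4)) = -24/7.
F(-3) = 3, F(-24/7) = 456/343. z₃ = (-24/7) - (456/343)·((-24/7) - (-3))/((456/343) - 3) = -720/191.
F(-24/7) = 456/343, F(-720/191) = -9507600/6967871. z₄ = (-720/191) - (-9507600/6967871)·((-720/191) - (-24/7))/((-9507600/6967871) - (456/343)) = -50785920/14119421.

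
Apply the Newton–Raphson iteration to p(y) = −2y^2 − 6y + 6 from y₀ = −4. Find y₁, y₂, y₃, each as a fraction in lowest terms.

y₁ = −19/5, y₂ = −436/115, y₃ = −229771/60605

p'(y) = −4y − 6.
p(−4) = −2, p'(−4) = 10, so y₁ = (−4) − (−2)/10 = −19/5.
p(−19/5) = −2/25, p'(−19/5) = 46/5, so y₂ = (−19/5) − (−2/25)/(46/5) = −436/115.
p(−436/115) = −2/13225, p'(−436/115) = 1054/115, so y₃ = (−436/115) − (−2/13225)/(1054/115) = −229771/60605.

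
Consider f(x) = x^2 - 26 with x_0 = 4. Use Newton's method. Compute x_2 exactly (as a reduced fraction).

f'(x) = 2x.
f(4) = -10, f'(4) = 8, so x_1 = 4 - (-10)/8 = 21/4.
f(21/4) = 25/16, f'(21/4) = 21/2, so x_2 = (21/4) - (25/16)/(21/2) = 857/168.

857/168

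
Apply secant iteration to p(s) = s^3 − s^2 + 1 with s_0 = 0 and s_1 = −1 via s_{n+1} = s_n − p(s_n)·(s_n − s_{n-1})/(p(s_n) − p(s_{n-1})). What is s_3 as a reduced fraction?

−9/13

p(0) = 1, p(−1) = −1. s_2 = (−1) − (−1)·((−1) − 0)/((−1) − 1) = −1/2.
p(−1) = −1, p(−1/2) = 5/8. s_3 = (−1/2) − (5/8)·((−1/2) − (−1))/((5/8) − (−1)) = −9/13.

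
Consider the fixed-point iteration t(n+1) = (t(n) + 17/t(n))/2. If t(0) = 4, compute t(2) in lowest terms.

t(1) = (4 + 17/4)/2 = 33/8.
t(2) = (33/8 + 17/(33/8))/2 = 2177/528.

2177/528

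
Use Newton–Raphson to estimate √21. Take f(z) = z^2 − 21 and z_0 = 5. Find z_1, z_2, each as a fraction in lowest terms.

f'(z) = 2z.
f(5) = 4, f'(5) = 10, so z_1 = 5 − 4/10 = 23/5.
f(23/5) = 4/25, f'(23/5) = 46/5, so z_2 = (23/5) − (4/25)/(46/5) = 527/115.

z_1 = 23/5, z_2 = 527/115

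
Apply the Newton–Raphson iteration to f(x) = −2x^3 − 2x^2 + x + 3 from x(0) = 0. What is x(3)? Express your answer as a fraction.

−1806591/1208065

f'(x) = −6x^2 − 4x + 1.
f(0) = 3, f'(0) = 1, so x(1) = 0 − 3/1 = −3.
f(−3) = 36, f'(−3) = −41, so x(2) = (−3) − 36/(−41) = −87/41.
f(−87/41) = 756864/68921, f'(−87/41) = −29465/1681, so x(3) = (−87/41) − (756864/68921)/(−29465/1681) = −1806591/1208065.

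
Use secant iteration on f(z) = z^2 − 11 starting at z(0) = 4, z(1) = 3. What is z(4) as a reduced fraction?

f(4) = 5, f(3) = −2. z(2) = 3 − (−2)·(3 − 4)/((−2) − 5) = 23/7.
f(3) = −2, f(23/7) = −10/49. z(3) = (23/7) − (−10/49)·((23/7) − 3)/((−10/49) − (−2)) = 73/22.
f(23/7) = −10/49, f(73/22) = 5/484. z(4) = (73/22) − (5/484)·((73/22) − (23/7))/((5/484) − (−10/49)) = 3373/1017.

3373/1017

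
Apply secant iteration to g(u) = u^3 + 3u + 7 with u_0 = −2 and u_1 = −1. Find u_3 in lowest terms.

g(−2) = −7, g(−1) = 3. u_2 = (−1) − 3·((−1) − (−2))/(3 − (−7)) = −13/10.
g(−1) = 3, g(−13/10) = 903/1000. u_3 = (−13/10) − (903/1000)·((−13/10) − (−1))/((903/1000) − 3) = −333/233.

−333/233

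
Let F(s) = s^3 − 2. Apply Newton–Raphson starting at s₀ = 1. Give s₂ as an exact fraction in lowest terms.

F'(s) = 3s^2.
F(1) = −1, F'(1) = 3, so s₁ = 1 − (−1)/3 = 4/3.
F(4/3) = 10/27, F'(4/3) = 16/3, so s₂ = (4/3) − (10/27)/(16/3) = 91/72.

91/72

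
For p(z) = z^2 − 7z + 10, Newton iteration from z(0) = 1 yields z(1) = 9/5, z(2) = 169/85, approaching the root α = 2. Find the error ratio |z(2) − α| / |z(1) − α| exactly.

z(1) − α = 9/5 − 2 = −1/5, so |z(1) − α| = 1/5.
z(2) − α = 169/85 − 2 = −1/85, so |z(2) − α| = 1/85.
Ratio = (1/85) / (1/5) = 1/17.

1/17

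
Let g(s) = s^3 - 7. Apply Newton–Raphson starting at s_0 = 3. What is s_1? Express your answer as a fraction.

61/27

g'(s) = 3s^2.
g(3) = 20, g'(3) = 27, so s_1 = 3 - 20/27 = 61/27.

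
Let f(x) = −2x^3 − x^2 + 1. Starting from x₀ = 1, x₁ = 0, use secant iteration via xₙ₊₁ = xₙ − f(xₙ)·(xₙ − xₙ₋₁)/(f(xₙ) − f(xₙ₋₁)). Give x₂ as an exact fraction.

1/3

f(1) = −2, f(0) = 1. x₂ = 0 − 1·(0 − 1)/(1 − (−2)) = 1/3.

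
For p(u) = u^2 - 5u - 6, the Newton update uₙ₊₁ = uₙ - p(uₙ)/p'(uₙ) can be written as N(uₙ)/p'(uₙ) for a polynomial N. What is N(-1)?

p'(u) = 2u - 5.
N(u) = u·p'(u) - p(u) = u·(2u - 5) - (u^2 - 5u - 6) = u^2 + 6.
N(-1) = 7.

7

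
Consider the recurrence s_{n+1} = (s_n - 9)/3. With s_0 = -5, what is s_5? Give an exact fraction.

s_1 = ((-5) - 9)/3 = -14/3.
s_2 = ((-14/3) - 9)/3 = -41/9.
s_3 = ((-41/9) - 9)/3 = -122/27.
s_4 = ((-122/27) - 9)/3 = -365/81.
s_5 = ((-365/81) - 9)/3 = -1094/243.

-1094/243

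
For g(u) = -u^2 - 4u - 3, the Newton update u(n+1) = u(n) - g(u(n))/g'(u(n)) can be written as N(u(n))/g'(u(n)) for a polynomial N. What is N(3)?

g'(u) = -2u - 4.
N(u) = u·g'(u) - g(u) = u·(-2u - 4) - (-u^2 - 4u - 3) = -u^2 + 3.
N(3) = -6.

-6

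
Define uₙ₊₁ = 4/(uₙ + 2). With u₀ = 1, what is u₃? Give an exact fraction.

u₁ = 4/(1 + 2) = 4/3.
u₂ = 4/(4/3 + 2) = 6/5.
u₃ = 4/(6/5 + 2) = 5/4.

5/4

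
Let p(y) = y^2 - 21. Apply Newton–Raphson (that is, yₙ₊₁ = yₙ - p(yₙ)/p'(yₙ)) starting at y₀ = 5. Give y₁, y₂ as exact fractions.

y₁ = 23/5, y₂ = 527/115

p'(y) = 2y.
p(5) = 4, p'(5) = 10, so y₁ = 5 - 4/10 = 23/5.
p(23/5) = 4/25, p'(23/5) = 46/5, so y₂ = (23/5) - (4/25)/(46/5) = 527/115.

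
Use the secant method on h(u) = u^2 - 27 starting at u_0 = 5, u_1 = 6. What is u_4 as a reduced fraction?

h(5) = -2, h(6) = 9. u_2 = 6 - 9·(6 - 5)/(9 - (-2)) = 57/11.
h(6) = 9, h(57/11) = -18/121. u_3 = (57/11) - (-18/121)·((57/11) - 6)/((-18/121) - 9) = 213/41.
h(57/11) = -18/121, h(213/41) = -18/1681. u_4 = (213/41) - (-18/1681)·((213/41) - (57/11))/((-18/1681) - (-18/121)) = 1351/260.

1351/260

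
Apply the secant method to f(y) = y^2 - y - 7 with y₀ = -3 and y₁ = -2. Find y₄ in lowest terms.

f(-3) = 5, f(-2) = -1. y₂ = (-2) - (-1)·((-2) - (-3))/((-1) - 5) = -13/6.
f(-2) = -1, f(-13/6) = -5/36. y₃ = (-13/6) - (-5/36)·((-13/6) - (-2))/((-5/36) - (-1)) = -68/31.
f(-13/6) = -5/36, f(-68/31) = 5/961. y₄ = (-68/31) - (5/961)·((-68/31) - (-13/6))/((5/961) - (-5/36)) = -2186/997.

-2186/997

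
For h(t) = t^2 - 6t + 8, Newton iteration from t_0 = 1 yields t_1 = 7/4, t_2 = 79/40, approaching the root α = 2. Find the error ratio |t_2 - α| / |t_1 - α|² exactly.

t_1 - α = 7/4 - 2 = -1/4, so |t_1 - α| = 1/4.
t_2 - α = 79/40 - 2 = -1/40, so |t_2 - α| = 1/40.
|t_1 - α|² = 1/16.
Ratio = (1/40) / (1/16) = 2/5.

2/5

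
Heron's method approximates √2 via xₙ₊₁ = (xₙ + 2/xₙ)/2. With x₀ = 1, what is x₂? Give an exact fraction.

x₁ = (1 + 2/1)/2 = 3/2.
x₂ = (3/2 + 2/(3/2))/2 = 17/12.

17/12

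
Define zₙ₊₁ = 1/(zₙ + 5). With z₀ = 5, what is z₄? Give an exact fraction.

z₁ = 1/(5 + 5) = 1/10.
z₂ = 1/(1/10 + 5) = 10/51.
z₃ = 1/(10/51 + 5) = 51/265.
z₄ = 1/(51/265 + 5) = 265/1376.

265/1376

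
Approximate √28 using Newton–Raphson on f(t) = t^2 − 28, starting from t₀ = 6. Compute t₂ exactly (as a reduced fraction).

f'(t) = 2t.
f(6) = 8, f'(6) = 12, so t₁ = 6 − 8/12 = 16/3.
f(16/3) = 4/9, f'(16/3) = 32/3, so t₂ = (16/3) − (4/9)/(32/3) = 127/24.

127/24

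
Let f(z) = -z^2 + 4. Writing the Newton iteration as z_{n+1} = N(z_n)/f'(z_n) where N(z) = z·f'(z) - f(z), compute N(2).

f'(z) = -2z.
N(z) = z·f'(z) - f(z) = z·(-2z) - (-z^2 + 4) = -z^2 - 4.
N(2) = -8.

-8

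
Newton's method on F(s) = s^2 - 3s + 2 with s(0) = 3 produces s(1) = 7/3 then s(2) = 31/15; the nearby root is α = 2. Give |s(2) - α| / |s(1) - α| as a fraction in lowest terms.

s(1) - α = 7/3 - 2 = 1/3, so |s(1) - α| = 1/3.
s(2) - α = 31/15 - 2 = 1/15, so |s(2) - α| = 1/15.
Ratio = (1/15) / (1/3) = 1/5.

1/5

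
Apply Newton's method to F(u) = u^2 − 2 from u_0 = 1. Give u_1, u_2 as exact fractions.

F'(u) = 2u.
F(1) = −1, F'(1) = 2, so u_1 = 1 − (−1)/2 = 3/2.
F(3/2) = 1/4, F'(3/2) = 3, so u_2 = (3/2) − (1/4)/3 = 17/12.

u_1 = 3/2, u_2 = 17/12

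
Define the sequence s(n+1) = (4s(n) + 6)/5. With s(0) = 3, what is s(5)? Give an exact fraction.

s(1) = (4·3 + 6)/5 = 18/5.
s(2) = (4·(18/5) + 6)/5 = 102/25.
s(3) = (4·(102/25) + 6)/5 = 558/125.
s(4) = (4·(558/125) + 6)/5 = 2982/625.
s(5) = (4·(2982/625) + 6)/5 = 15678/3125.

15678/3125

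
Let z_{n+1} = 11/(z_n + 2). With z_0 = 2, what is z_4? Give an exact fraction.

902/373

z_1 = 11/(2 + 2) = 11/4.
z_2 = 11/(11/4 + 2) = 44/19.
z_3 = 11/(44/19 + 2) = 209/82.
z_4 = 11/(209/82 + 2) = 902/373.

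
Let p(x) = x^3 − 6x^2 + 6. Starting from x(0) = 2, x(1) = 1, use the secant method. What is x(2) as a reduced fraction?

p(2) = −10, p(1) = 1. x(2) = 1 − 1·(1 − 2)/(1 − (−10)) = 12/11.

12/11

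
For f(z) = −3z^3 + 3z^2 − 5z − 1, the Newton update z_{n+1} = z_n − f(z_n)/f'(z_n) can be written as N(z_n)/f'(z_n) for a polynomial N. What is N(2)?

−35

f'(z) = −9z^2 + 6z − 5.
N(z) = z·f'(z) − f(z) = z·(−9z^2 + 6z − 5) − (−3z^3 + 3z^2 − 5z − 1) = −6z^3 + 3z^2 + 1.
N(2) = −35.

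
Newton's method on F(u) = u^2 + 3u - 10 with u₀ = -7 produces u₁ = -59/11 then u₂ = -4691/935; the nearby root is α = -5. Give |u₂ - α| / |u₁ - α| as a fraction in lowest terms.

u₁ - α = -59/11 - (-5) = -59/11 + 5 = -4/11, so |u₁ - α| = 4/11.
u₂ - α = -4691/935 - (-5) = -4691/935 + 5 = -16/935, so |u₂ - α| = 16/935.
Ratio = (16/935) / (4/11) = 4/85.

4/85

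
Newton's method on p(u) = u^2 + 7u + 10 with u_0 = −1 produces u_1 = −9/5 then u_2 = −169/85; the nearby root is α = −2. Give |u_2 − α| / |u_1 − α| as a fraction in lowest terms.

u_1 − α = −9/5 − (−2) = −9/5 + 2 = 1/5, so |u_1 − α| = 1/5.
u_2 − α = −169/85 − (−2) = −169/85 + 2 = 1/85, so |u_2 − α| = 1/85.
Ratio = (1/85) / (1/5) = 1/17.

1/17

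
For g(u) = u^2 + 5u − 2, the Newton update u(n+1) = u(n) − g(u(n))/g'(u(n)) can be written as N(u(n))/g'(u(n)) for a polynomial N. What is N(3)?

g'(u) = 2u + 5.
N(u) = u·g'(u) − g(u) = u·(2u + 5) − (u^2 + 5u − 2) = u^2 + 2.
N(3) = 11.

11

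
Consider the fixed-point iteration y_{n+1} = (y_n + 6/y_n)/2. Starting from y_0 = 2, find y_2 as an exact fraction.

49/20

y_1 = (2 + 6/2)/2 = 5/2.
y_2 = (5/2 + 6/(5/2))/2 = 49/20.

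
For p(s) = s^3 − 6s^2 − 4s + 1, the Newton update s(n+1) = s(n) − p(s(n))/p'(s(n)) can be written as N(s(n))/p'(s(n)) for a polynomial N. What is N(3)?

p'(s) = 3s^2 − 12s − 4.
N(s) = s·p'(s) − p(s) = s·(3s^2 − 12s − 4) − (s^3 − 6s^2 − 4s + 1) = 2s^3 − 6s^2 − 1.
N(3) = −1.

−1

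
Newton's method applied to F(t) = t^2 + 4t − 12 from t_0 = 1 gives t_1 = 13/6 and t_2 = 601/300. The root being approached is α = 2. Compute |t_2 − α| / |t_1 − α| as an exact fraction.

t_1 − α = 13/6 − 2 = 1/6, so |t_1 − α| = 1/6.
t_2 − α = 601/300 − 2 = 1/300, so |t_2 − α| = 1/300.
Ratio = (1/300) / (1/6) = 1/50.

1/50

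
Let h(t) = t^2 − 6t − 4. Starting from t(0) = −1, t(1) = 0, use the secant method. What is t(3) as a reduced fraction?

−14/23

h(−1) = 3, h(0) = −4. t(2) = 0 − (−4)·(0 − (−1))/((−4) − 3) = −4/7.
h(0) = −4, h(−4/7) = −12/49. t(3) = (−4/7) − (−12/49)·((−4/7) − 0)/((−12/49) − (−4)) = −14/23.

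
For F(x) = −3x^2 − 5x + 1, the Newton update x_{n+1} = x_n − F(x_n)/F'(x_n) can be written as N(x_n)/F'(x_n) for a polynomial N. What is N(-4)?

F'(x) = −6x − 5.
N(x) = x·F'(x) − F(x) = x·(−6x − 5) − (−3x^2 − 5x + 1) = −3x^2 − 1.
N(-4) = −49.

−49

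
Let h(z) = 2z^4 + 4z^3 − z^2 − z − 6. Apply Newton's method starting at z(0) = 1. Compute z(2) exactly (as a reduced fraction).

h'(z) = 8z^3 + 12z^2 − 2z − 1.
h(1) = −2, h'(1) = 17, so z(1) = 1 − (−2)/17 = 19/17.
h(19/17) = 28252/83521, h'(19/17) = 112621/4913, so z(2) = (19/17) − (28252/83521)/(112621/4913) = 2111547/1914557.

2111547/1914557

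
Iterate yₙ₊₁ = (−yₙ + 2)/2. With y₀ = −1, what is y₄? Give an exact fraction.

9/16

y₁ = (−(−1) + 2)/2 = 3/2.
y₂ = (−(3/2) + 2)/2 = 1/4.
y₃ = (−(1/4) + 2)/2 = 7/8.
y₄ = (−(7/8) + 2)/2 = 9/16.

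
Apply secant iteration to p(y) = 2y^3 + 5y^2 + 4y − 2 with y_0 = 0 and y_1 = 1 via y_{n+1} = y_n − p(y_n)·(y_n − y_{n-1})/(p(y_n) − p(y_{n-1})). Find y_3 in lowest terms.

404/1493

p(0) = −2, p(1) = 9. y_2 = 1 − 9·(1 − 0)/(9 − (−2)) = 2/11.
p(1) = 9, p(2/11) = −1458/1331. y_3 = (2/11) − (−1458/1331)·((2/11) − 1)/((−1458/1331) − 9) = 404/1493.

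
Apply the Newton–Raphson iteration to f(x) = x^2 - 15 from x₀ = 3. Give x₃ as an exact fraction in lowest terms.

1921/496

f'(x) = 2x.
f(3) = -6, f'(3) = 6, so x₁ = 3 - (-6)/6 = 4.
f(4) = 1, f'(4) = 8, so x₂ = 4 - 1/8 = 31/8.
f(31/8) = 1/64, f'(31/8) = 31/4, so x₃ = (31/8) - (1/64)/(31/4) = 1921/496.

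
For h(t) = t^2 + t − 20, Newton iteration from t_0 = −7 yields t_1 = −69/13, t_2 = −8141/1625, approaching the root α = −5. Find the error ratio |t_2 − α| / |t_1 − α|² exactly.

t_1 − α = −69/13 − (−5) = −69/13 + 5 = −4/13, so |t_1 − α| = 4/13.
t_2 − α = −8141/1625 − (−5) = −8141/1625 + 5 = −16/1625, so |t_2 − α| = 16/1625.
|t_1 − α|² = 16/169.
Ratio = (16/1625) / (16/169) = 13/125.

13/125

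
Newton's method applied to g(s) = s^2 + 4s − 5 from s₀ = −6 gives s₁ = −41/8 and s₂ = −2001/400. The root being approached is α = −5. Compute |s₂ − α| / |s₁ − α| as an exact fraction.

s₁ − α = −41/8 − (−5) = −41/8 + 5 = −1/8, so |s₁ − α| = 1/8.
s₂ − α = −2001/400 − (−5) = −2001/400 + 5 = −1/400, so |s₂ − α| = 1/400.
Ratio = (1/400) / (1/8) = 1/50.

1/50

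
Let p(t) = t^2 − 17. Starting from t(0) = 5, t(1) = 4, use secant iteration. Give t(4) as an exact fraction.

p(5) = 8, p(4) = −1. t(2) = 4 − (−1)·(4 − 5)/((−1) − 8) = 37/9.
p(4) = −1, p(37/9) = −8/81. t(3) = (37/9) − (−8/81)·((37/9) − 4)/((−8/81) − (−1)) = 301/73.
p(37/9) = −8/81, p(301/73) = 8/5329. t(4) = (301/73) − (8/5329)·((301/73) − (37/9))/((8/5329) − (−8/81)) = 11153/2705.

11153/2705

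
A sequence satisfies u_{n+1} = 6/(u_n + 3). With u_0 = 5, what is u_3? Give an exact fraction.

u_1 = 6/(5 + 3) = 3/4.
u_2 = 6/(3/4 + 3) = 8/5.
u_3 = 6/(8/5 + 3) = 30/23.

30/23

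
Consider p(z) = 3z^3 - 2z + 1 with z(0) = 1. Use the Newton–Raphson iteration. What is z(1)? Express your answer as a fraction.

p'(z) = 9z^2 - 2.
p(1) = 2, p'(1) = 7, so z(1) = 1 - 2/7 = 5/7.

5/7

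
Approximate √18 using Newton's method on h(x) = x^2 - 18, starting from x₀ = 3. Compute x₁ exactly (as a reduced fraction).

h'(x) = 2x.
h(3) = -9, h'(3) = 6, so x₁ = 3 - (-9)/6 = 9/2.

9/2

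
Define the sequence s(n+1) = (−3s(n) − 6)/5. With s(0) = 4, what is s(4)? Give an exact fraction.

s(1) = (−3·4 − 6)/5 = −18/5.
s(2) = (−3·(−18/5) − 6)/5 = 24/25.
s(3) = (−3·(24/25) − 6)/5 = −222/125.
s(4) = (−3·(−222/125) − 6)/5 = −84/625.

−84/625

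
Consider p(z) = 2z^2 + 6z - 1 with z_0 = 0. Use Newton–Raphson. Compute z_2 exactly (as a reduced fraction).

p'(z) = 4z + 6.
p(0) = -1, p'(0) = 6, so z_1 = 0 - (-1)/6 = 1/6.
p(1/6) = 1/18, p'(1/6) = 20/3, so z_2 = (1/6) - (1/18)/(20/3) = 19/120.

19/120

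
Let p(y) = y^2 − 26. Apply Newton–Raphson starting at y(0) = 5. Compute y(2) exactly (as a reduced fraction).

5201/1020

p'(y) = 2y.
p(5) = −1, p'(5) = 10, so y(1) = 5 − (−1)/10 = 51/10.
p(51/10) = 1/100, p'(51/10) = 51/5, so y(2) = (51/10) − (1/100)/(51/5) = 5201/1020.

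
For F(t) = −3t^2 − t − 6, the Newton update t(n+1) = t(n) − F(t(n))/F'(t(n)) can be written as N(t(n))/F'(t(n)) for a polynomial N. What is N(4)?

−42

F'(t) = −6t − 1.
N(t) = t·F'(t) − F(t) = t·(−6t − 1) − (−3t^2 − t − 6) = −3t^2 + 6.
N(4) = −42.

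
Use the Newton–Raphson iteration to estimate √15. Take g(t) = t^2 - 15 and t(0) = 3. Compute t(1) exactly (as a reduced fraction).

4

g'(t) = 2t.
g(3) = -6, g'(3) = 6, so t(1) = 3 - (-6)/6 = 4.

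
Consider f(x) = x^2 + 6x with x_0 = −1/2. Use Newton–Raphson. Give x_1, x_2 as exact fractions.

f'(x) = 2x + 6.
f(−1/2) = −11/4, f'(−1/2) = 5, so x_1 = (−1/2) − (−11/4)/5 = 1/20.
f(1/20) = 121/400, f'(1/20) = 61/10, so x_2 = (1/20) − (121/400)/(61/10) = 1/2440.

x_1 = 1/20, x_2 = 1/2440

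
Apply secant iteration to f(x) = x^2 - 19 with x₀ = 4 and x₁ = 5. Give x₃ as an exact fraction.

61/14

f(4) = -3, f(5) = 6. x₂ = 5 - 6·(5 - 4)/(6 - (-3)) = 13/3.
f(5) = 6, f(13/3) = -2/9. x₃ = (13/3) - (-2/9)·((13/3) - 5)/((-2/9) - 6) = 61/14.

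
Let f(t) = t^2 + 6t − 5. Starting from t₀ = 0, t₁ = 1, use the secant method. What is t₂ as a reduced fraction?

5/7

f(0) = −5, f(1) = 2. t₂ = 1 − 2·(1 − 0)/(2 − (−5)) = 5/7.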